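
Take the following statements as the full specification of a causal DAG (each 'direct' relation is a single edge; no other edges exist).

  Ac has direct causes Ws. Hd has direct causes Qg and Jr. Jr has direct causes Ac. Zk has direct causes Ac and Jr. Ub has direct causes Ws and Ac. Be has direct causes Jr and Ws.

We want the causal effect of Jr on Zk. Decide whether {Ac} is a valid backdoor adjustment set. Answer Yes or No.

Backdoor paths from Jr to Zk (paths whose first edge points into Jr):
  P1: Jr <- Ac -> Zk
Condition 1 (no descendant of Jr in the set): holds — descendants of Jr are {Be, Hd, Zk}; none are in {Ac}.
Condition 2 (every backdoor path blocked by {Ac}):
  P1: blocked at fork node Ac ∈ conditioning set.
{Ac} satisfies the backdoor criterion.

Yes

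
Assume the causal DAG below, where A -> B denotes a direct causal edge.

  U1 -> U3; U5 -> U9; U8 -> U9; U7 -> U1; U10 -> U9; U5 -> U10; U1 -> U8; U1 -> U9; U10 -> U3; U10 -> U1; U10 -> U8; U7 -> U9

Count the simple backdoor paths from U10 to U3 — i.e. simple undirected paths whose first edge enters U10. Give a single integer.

A backdoor path from U10 to U3 is any simple undirected path whose first edge points into U10 (i.e. leaves U10 via a parent).
Parents of U10: {U5}.
Enumerating:
  P1: U10 <- U5 -> U9 <- U7 -> U1 -> U3
  P2: U10 <- U5 -> U9 <- U1 -> U3
  P3: U10 <- U5 -> U9 <- U8 <- U1 -> U3
That exhausts the simple backdoor paths. Count: 3.

3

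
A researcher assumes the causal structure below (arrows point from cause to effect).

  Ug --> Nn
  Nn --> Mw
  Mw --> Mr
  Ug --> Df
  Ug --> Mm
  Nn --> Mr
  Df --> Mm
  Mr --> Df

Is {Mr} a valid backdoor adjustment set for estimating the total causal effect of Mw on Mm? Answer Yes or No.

No

Backdoor paths from Mw to Mm (paths whose first edge points into Mw):
  P1: Mw <- Nn <- Ug -> Df -> Mm
  P2: Mw <- Nn <- Ug -> Mm
  P3: Mw <- Nn -> Mr -> Df <- Ug -> Mm
  P4: Mw <- Nn -> Mr -> Df -> Mm
Condition 1 (no descendant of Mw in the set): FAILS — Mr is a descendant of Mw.
Condition 2 (every backdoor path blocked by {Mr}):
  P1: open — no interior node is in the conditioning set.
  P2: open — no interior node is in the conditioning set.
  P3: blocked at chain node Mr ∈ conditioning set.
  P4: blocked at chain node Mr ∈ conditioning set.
{Mr} does not satisfy the backdoor criterion.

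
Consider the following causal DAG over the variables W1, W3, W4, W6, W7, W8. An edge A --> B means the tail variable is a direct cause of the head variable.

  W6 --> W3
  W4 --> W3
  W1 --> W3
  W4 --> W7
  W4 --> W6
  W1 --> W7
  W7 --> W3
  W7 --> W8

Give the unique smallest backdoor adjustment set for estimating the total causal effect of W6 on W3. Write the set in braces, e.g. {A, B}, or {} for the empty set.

{W4}

Variables eligible for adjustment (non-descendants of W6, excluding W6 and W3): {W1, W4, W7, W8}.
Backdoor paths from W6 to W3:
  P1: W6 <- W4 -> W7 <- W1 -> W3
  P2: W6 <- W4 -> W7 -> W3
  P3: W6 <- W4 -> W3
The empty set is not sufficient: P2 (W6 <- W4 -> W7 -> W3) has no collider blocking it and no conditioned non-collider, so it is open.
Try {W4}:
  P1: blocked at fork node W4 ∈ conditioning set.
  P2: blocked at fork node W4 ∈ conditioning set.
  P3: blocked at fork node W4 ∈ conditioning set.
{W4} contains no descendant of W6 and blocks every backdoor path.
No other singleton works — e.g. {W1} leaves P2 open — so {W4} is the unique smallest valid adjustment set.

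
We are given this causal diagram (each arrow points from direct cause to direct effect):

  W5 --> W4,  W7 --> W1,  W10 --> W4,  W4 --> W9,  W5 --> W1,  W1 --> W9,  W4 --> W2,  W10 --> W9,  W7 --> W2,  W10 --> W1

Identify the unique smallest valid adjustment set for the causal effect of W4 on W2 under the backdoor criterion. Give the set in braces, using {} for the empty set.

Variables eligible for adjustment (non-descendants of W4, excluding W4 and W2): {W1, W10, W5, W7}.
Backdoor paths from W4 to W2:
  P1: W4 <- W5 -> W1 <- W7 -> W2
  P2: W4 <- W10 -> W1 <- W7 -> W2
  P3: W4 <- W10 -> W9 <- W1 <- W7 -> W2
Each backdoor path contains an unconditioned collider, so every path is already blocked with the empty conditioning set:
  P1: blocked at collider W1 (neither it nor any descendant is in the conditioning set).
  P2: blocked at collider W1 (neither it nor any descendant is in the conditioning set).
  P3: blocked at collider W9 (neither it nor any descendant is in the conditioning set).
The empty set is therefore the unique smallest valid set.

{}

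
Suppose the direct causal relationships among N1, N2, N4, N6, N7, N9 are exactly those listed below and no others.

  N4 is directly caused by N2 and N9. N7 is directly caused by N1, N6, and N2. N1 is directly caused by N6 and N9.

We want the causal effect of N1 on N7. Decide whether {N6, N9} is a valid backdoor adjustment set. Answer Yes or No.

Backdoor paths from N1 to N7 (paths whose first edge points into N1):
  P1: N1 <- N9 -> N4 <- N2 -> N7
  P2: N1 <- N6 -> N7
Condition 1 (no descendant of N1 in the set): holds — descendants of N1 are {N7}; none are in {N6, N9}.
Condition 2 (every backdoor path blocked by {N6, N9}):
  P1: blocked at fork node N9 ∈ conditioning set.
  P2: blocked at fork node N6 ∈ conditioning set.
{N6, N9} satisfies the backdoor criterion.

Yes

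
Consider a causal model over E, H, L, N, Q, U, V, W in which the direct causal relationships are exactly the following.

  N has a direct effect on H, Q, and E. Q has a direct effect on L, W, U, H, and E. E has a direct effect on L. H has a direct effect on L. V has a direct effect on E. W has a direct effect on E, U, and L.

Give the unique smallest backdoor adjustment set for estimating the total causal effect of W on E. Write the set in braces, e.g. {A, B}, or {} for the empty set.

Variables eligible for adjustment (non-descendants of W, excluding W and E): {H, N, Q, V}.
Backdoor paths from W to E:
  P1: W <- Q <- N -> H -> L <- E
  P2: W <- Q <- N -> E
  P3: W <- Q -> H <- N -> E
  P4: W <- Q -> H -> L <- E
  P5: W <- Q -> E
  P6: W <- Q -> L <- H <- N -> E
  P7: W <- Q -> L <- E
The empty set is not sufficient: P2 (W <- Q <- N -> E) has no collider blocking it and no conditioned non-collider, so it is open.
Try {Q}:
  P1: blocked at chain node Q ∈ conditioning set.
  P2: blocked at chain node Q ∈ conditioning set.
  P3: blocked at fork node Q ∈ conditioning set.
  P4: blocked at fork node Q ∈ conditioning set.
  P5: blocked at fork node Q ∈ conditioning set.
  P6: blocked at fork node Q ∈ conditioning set.
  P7: blocked at fork node Q ∈ conditioning set.
{Q} contains no descendant of W and blocks every backdoor path.
No other singleton works — e.g. {N} leaves P5 open — so {Q} is the unique smallest valid adjustment set.

{Q}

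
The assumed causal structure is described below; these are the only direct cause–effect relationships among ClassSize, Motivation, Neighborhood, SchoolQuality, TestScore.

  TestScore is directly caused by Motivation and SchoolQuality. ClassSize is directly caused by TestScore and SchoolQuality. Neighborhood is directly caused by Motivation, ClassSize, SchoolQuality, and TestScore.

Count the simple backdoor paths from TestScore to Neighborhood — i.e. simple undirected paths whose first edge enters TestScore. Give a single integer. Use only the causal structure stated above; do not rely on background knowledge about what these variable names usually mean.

A backdoor path from TestScore to Neighborhood is any simple undirected path whose first edge points into TestScore (i.e. leaves TestScore via a parent).
Parents of TestScore: {Motivation, SchoolQuality}.
Enumerating:
  P1: TestScore <- Motivation -> Neighborhood
  P2: TestScore <- SchoolQuality -> ClassSize -> Neighborhood
  P3: TestScore <- SchoolQuality -> Neighborhood
That exhausts the simple backdoor paths. Count: 3.

3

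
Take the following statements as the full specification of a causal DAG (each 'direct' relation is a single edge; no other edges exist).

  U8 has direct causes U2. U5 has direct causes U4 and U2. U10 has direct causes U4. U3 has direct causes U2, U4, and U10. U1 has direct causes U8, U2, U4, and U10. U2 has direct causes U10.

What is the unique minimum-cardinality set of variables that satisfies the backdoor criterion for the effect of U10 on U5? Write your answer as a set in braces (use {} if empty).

{U4}

Variables eligible for adjustment (non-descendants of U10, excluding U10 and U5): {U4}.
Backdoor paths from U10 to U5:
  P1: U10 <- U4 -> U5
  P2: U10 <- U4 -> U3 <- U2 -> U5
  P3: U10 <- U4 -> U1 <- U2 -> U5
  P4: U10 <- U4 -> U1 <- U8 <- U2 -> U5
The empty set is not sufficient: P1 (U10 <- U4 -> U5) has no collider blocking it and no conditioned non-collider, so it is open.
Try {U4}:
  P1: blocked at fork node U4 ∈ conditioning set.
  P2: blocked at fork node U4 ∈ conditioning set.
  P3: blocked at fork node U4 ∈ conditioning set.
  P4: blocked at fork node U4 ∈ conditioning set.
{U4} contains no descendant of U10 and blocks every backdoor path.
{U4} is the unique smallest valid adjustment set.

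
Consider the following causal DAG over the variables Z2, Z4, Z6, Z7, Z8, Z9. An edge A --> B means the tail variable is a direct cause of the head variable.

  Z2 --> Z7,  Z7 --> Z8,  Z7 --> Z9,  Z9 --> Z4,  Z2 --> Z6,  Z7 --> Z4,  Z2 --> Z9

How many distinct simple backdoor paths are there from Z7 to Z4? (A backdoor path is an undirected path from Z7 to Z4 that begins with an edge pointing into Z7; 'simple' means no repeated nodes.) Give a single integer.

A backdoor path from Z7 to Z4 is any simple undirected path whose first edge points into Z7 (i.e. leaves Z7 via a parent).
Parents of Z7: {Z2}.
Enumerating:
  P1: Z7 <- Z2 -> Z9 -> Z4
That exhausts the simple backdoor paths. Count: 1.

1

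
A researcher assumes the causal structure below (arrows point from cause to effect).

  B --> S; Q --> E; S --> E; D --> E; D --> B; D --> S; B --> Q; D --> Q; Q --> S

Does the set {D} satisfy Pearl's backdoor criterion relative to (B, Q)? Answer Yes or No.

Backdoor paths from B to Q (paths whose first edge points into B):
  P1: B <- D -> Q
  P2: B <- D -> S <- Q
  P3: B <- D -> S -> E <- Q
  P4: B <- D -> E <- Q
  P5: B <- D -> E <- S <- Q
Condition 1 (no descendant of B in the set): holds — descendants of B are {E, Q, S}; none are in {D}.
Condition 2 (every backdoor path blocked by {D}):
  P1: blocked at fork node D ∈ conditioning set.
  P2: blocked at fork node D ∈ conditioning set.
  P3: blocked at fork node D ∈ conditioning set.
  P4: blocked at fork node D ∈ conditioning set.
  P5: blocked at fork node D ∈ conditioning set.
{D} satisfies the backdoor criterion.

Yes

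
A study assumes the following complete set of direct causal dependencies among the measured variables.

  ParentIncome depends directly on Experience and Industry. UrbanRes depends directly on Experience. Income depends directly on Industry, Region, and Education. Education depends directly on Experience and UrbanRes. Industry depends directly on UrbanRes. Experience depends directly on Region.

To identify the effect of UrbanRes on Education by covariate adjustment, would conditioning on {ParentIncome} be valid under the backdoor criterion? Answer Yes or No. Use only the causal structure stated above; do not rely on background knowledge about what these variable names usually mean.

Backdoor paths from UrbanRes to Education (paths whose first edge points into UrbanRes):
  P1: UrbanRes <- Experience <- Region -> Income <- Education
  P2: UrbanRes <- Experience -> Education
  P3: UrbanRes <- Experience -> ParentIncome <- Industry -> Income <- Education
Condition 1 (no descendant of UrbanRes in the set): FAILS — ParentIncome is a descendant of UrbanRes.
Condition 2 (every backdoor path blocked by {ParentIncome}):
  P1: blocked at collider Income (neither it nor any descendant is in the conditioning set).
  P2: open — no interior node is in the conditioning set.
  P3: blocked at collider Income (neither it nor any descendant is in the conditioning set).
{ParentIncome} does not satisfy the backdoor criterion.

No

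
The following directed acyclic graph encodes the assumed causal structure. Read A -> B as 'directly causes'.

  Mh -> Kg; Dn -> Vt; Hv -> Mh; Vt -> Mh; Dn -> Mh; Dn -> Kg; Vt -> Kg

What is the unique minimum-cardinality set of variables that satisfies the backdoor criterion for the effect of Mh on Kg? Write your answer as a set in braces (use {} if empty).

{Dn, Vt}

Variables eligible for adjustment (non-descendants of Mh, excluding Mh and Kg): {Dn, Hv, Vt}.
Backdoor paths from Mh to Kg:
  P1: Mh <- Dn -> Vt -> Kg
  P2: Mh <- Dn -> Kg
  P3: Mh <- Vt <- Dn -> Kg
  P4: Mh <- Vt -> Kg
The empty set is not sufficient: P1 (Mh <- Dn -> Vt -> Kg) has no collider blocking it and no conditioned non-collider, so it is open.
Try {Dn, Vt}:
  P1: blocked at fork node Dn ∈ conditioning set.
  P2: blocked at fork node Dn ∈ conditioning set.
  P3: blocked at chain node Vt ∈ conditioning set.
  P4: blocked at fork node Vt ∈ conditioning set.
{Dn, Vt} contains no descendant of Mh and blocks every backdoor path.
Every element of {Dn, Vt} is needed (dropping Dn leaves P2 open; dropping Vt leaves P4 open), so no proper subset is valid.
Among all size-2 subsets of the eligible variables, only {Dn, Vt} blocks every backdoor path, so it is the unique smallest valid adjustment set.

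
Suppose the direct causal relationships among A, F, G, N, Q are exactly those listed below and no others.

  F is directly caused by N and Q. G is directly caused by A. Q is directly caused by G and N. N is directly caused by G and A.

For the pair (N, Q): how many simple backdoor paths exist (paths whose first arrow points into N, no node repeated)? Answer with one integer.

A backdoor path from N to Q is any simple undirected path whose first edge points into N (i.e. leaves N via a parent).
Parents of N: {A, G}.
Enumerating:
  P1: N <- A -> G -> Q
  P2: N <- G -> Q
That exhausts the simple backdoor paths. Count: 2.

2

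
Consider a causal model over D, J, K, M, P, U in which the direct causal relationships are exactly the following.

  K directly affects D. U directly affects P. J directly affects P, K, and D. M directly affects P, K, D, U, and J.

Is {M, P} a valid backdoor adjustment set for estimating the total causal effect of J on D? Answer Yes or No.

Backdoor paths from J to D (paths whose first edge points into J):
  P1: J <- M -> K -> D
  P2: J <- M -> D
Condition 1 (no descendant of J in the set): FAILS — P is a descendant of J.
Condition 2 (every backdoor path blocked by {M, P}):
  P1: blocked at fork node M ∈ conditioning set.
  P2: blocked at fork node M ∈ conditioning set.
{M, P} does not satisfy the backdoor criterion.

No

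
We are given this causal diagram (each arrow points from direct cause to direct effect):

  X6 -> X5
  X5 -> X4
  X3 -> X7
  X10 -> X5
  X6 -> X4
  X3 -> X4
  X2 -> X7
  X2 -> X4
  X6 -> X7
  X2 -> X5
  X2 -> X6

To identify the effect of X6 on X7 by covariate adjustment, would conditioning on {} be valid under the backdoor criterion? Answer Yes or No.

Backdoor paths from X6 to X7 (paths whose first edge points into X6):
  P1: X6 <- X2 -> X5 -> X4 <- X3 -> X7
  P2: X6 <- X2 -> X7
  P3: X6 <- X2 -> X4 <- X3 -> X7
Condition 1 (no descendant of X6 in the set): holds — descendants of X6 are {X4, X5, X7}; none are in {}.
Condition 2 (every backdoor path blocked by {}):
  P1: blocked at collider X4 (neither it nor any descendant is in the conditioning set).
  P2: open — no interior node is in the conditioning set.
  P3: blocked at collider X4 (neither it nor any descendant is in the conditioning set).
{} does not satisfy the backdoor criterion.

No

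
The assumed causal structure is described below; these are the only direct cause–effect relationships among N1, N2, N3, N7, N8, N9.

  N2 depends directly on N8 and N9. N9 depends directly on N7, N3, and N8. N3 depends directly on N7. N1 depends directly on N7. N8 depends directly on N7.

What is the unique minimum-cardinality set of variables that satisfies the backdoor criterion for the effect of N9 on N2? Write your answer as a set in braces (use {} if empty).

Variables eligible for adjustment (non-descendants of N9, excluding N9 and N2): {N1, N3, N7, N8}.
Backdoor paths from N9 to N2:
  P1: N9 <- N7 -> N8 -> N2
  P2: N9 <- N3 <- N7 -> N8 -> N2
  P3: N9 <- N8 -> N2
The empty set is not sufficient: P1 (N9 <- N7 -> N8 -> N2) has no collider blocking it and no conditioned non-collider, so it is open.
Try {N8}:
  P1: blocked at chain node N8 ∈ conditioning set.
  P2: blocked at chain node N8 ∈ conditioning set.
  P3: blocked at fork node N8 ∈ conditioning set.
{N8} contains no descendant of N9 and blocks every backdoor path.
No other singleton works — e.g. {N7} leaves P3 open — so {N8} is the unique smallest valid adjustment set.

{N8}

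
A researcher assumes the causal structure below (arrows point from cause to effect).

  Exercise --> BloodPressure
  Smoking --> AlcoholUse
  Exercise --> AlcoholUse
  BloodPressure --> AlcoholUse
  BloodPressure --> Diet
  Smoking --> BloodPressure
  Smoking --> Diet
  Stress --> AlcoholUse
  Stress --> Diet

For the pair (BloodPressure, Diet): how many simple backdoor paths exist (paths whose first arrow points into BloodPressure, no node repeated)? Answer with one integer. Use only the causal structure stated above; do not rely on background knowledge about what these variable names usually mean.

4

A backdoor path from BloodPressure to Diet is any simple undirected path whose first edge points into BloodPressure (i.e. leaves BloodPressure via a parent).
Parents of BloodPressure: {Exercise, Smoking}.
Enumerating:
  P1: BloodPressure <- Smoking -> Diet
  P2: BloodPressure <- Smoking -> AlcoholUse <- Stress -> Diet
  P3: BloodPressure <- Exercise -> AlcoholUse <- Smoking -> Diet
  P4: BloodPressure <- Exercise -> AlcoholUse <- Stress -> Diet
That exhausts the simple backdoor paths. Count: 4.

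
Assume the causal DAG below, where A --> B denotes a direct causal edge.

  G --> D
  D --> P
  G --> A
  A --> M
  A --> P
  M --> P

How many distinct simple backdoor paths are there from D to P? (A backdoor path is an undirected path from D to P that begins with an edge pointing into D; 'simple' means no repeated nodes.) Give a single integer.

2

A backdoor path from D to P is any simple undirected path whose first edge points into D (i.e. leaves D via a parent).
Parents of D: {G}.
Enumerating:
  P1: D <- G -> A -> M -> P
  P2: D <- G -> A -> P
That exhausts the simple backdoor paths. Count: 2.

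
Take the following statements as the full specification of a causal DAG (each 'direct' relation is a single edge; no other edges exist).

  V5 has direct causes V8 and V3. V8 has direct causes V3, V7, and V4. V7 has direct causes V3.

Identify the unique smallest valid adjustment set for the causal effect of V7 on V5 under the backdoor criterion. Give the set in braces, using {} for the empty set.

{V3}

Variables eligible for adjustment (non-descendants of V7, excluding V7 and V5): {V3, V4}.
Backdoor paths from V7 to V5:
  P1: V7 <- V3 -> V8 -> V5
  P2: V7 <- V3 -> V5
The empty set is not sufficient: P1 (V7 <- V3 -> V8 -> V5) has no collider blocking it and no conditioned non-collider, so it is open.
Try {V3}:
  P1: blocked at fork node V3 ∈ conditioning set.
  P2: blocked at fork node V3 ∈ conditioning set.
{V3} contains no descendant of V7 and blocks every backdoor path.
No other singleton works — e.g. {V4} leaves P1 open — so {V3} is the unique smallest valid adjustment set.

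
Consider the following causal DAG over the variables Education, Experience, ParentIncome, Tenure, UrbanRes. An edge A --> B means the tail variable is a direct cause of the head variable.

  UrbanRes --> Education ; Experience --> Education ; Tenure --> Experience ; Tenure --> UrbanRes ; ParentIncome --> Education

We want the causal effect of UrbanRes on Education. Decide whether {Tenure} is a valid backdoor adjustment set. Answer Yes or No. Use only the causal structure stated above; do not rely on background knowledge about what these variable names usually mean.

Backdoor paths from UrbanRes to Education (paths whose first edge points into UrbanRes):
  P1: UrbanRes <- Tenure -> Experience -> Education
Condition 1 (no descendant of UrbanRes in the set): holds — descendants of UrbanRes are {Education}; none are in {Tenure}.
Condition 2 (every backdoor path blocked by {Tenure}):
  P1: blocked at fork node Tenure ∈ conditioning set.
{Tenure} satisfies the backdoor criterion.

Yes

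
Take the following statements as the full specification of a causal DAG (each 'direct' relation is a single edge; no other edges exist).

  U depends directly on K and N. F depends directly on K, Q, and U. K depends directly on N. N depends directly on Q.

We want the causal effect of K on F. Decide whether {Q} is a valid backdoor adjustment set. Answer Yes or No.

Backdoor paths from K to F (paths whose first edge points into K):
  P1: K <- N <- Q -> F
  P2: K <- N -> U -> F
Condition 1 (no descendant of K in the set): holds — descendants of K are {F, U}; none are in {Q}.
Condition 2 (every backdoor path blocked by {Q}):
  P1: blocked at fork node Q ∈ conditioning set.
  P2: open — no interior node is in the conditioning set.
{Q} does not satisfy the backdoor criterion.

No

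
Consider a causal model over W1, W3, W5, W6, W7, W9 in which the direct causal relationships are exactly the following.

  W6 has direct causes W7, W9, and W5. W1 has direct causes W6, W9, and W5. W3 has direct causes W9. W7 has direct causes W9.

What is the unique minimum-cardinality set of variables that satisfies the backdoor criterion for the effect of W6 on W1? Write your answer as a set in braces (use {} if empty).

Variables eligible for adjustment (non-descendants of W6, excluding W6 and W1): {W3, W5, W7, W9}.
Backdoor paths from W6 to W1:
  P1: W6 <- W9 -> W1
  P2: W6 <- W7 <- W9 -> W1
  P3: W6 <- W5 -> W1
The empty set is not sufficient: P1 (W6 <- W9 -> W1) has no collider blocking it and no conditioned non-collider, so it is open.
Try {W5, W9}:
  P1: blocked at fork node W9 ∈ conditioning set.
  P2: blocked at fork node W9 ∈ conditioning set.
  P3: blocked at fork node W5 ∈ conditioning set.
{W5, W9} contains no descendant of W6 and blocks every backdoor path.
Every element of {W5, W9} is needed (dropping W5 leaves P3 open; dropping W9 leaves P1 open), so no proper subset is valid.
Among all size-2 subsets of the eligible variables, only {W5, W9} blocks every backdoor path, so it is the unique smallest valid adjustment set.

{W5, W9}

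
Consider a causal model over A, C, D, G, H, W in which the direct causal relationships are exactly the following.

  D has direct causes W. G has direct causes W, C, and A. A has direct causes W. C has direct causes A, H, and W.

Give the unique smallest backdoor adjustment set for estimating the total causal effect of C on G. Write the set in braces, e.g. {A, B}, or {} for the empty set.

Variables eligible for adjustment (non-descendants of C, excluding C and G): {A, D, H, W}.
Backdoor paths from C to G:
  P1: C <- W -> A -> G
  P2: C <- W -> G
  P3: C <- A <- W -> G
  P4: C <- A -> G
The empty set is not sufficient: P1 (C <- W -> A -> G) has no collider blocking it and no conditioned non-collider, so it is open.
Try {A, W}:
  P1: blocked at fork node W ∈ conditioning set.
  P2: blocked at fork node W ∈ conditioning set.
  P3: blocked at chain node A ∈ conditioning set.
  P4: blocked at fork node A ∈ conditioning set.
{A, W} contains no descendant of C and blocks every backdoor path.
Every element of {A, W} is needed (dropping A leaves P4 open; dropping W leaves P2 open), so no proper subset is valid.
Among all size-2 subsets of the eligible variables, only {A, W} blocks every backdoor path, so it is the unique smallest valid adjustment set.

{A, W}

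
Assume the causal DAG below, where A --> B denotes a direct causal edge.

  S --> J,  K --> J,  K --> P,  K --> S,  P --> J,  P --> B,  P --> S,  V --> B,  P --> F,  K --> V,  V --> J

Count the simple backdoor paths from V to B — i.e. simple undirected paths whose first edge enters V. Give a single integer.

A backdoor path from V to B is any simple undirected path whose first edge points into V (i.e. leaves V via a parent).
Parents of V: {K}.
Enumerating:
  P1: V <- K -> P -> B
  P2: V <- K -> S <- P -> B
  P3: V <- K -> S -> J <- P -> B
  P4: V <- K -> J <- P -> B
  P5: V <- K -> J <- S <- P -> B
That exhausts the simple backdoor paths. Count: 5.

5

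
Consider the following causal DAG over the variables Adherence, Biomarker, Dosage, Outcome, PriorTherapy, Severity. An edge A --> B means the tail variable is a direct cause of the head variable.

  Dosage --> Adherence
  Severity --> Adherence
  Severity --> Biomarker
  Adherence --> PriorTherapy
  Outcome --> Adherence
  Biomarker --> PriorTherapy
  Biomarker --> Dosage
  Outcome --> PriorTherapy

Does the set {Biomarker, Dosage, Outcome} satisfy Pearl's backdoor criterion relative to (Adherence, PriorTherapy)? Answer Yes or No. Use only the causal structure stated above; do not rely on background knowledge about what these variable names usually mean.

Yes

Backdoor paths from Adherence to PriorTherapy (paths whose first edge points into Adherence):
  P1: Adherence <- Outcome -> PriorTherapy
  P2: Adherence <- Severity -> Biomarker -> PriorTherapy
  P3: Adherence <- Dosage <- Biomarker -> PriorTherapy
Condition 1 (no descendant of Adherence in the set): holds — descendants of Adherence are {PriorTherapy}; none are in {Biomarker, Dosage, Outcome}.
Condition 2 (every backdoor path blocked by {Biomarker, Dosage, Outcome}):
  P1: blocked at fork node Outcome ∈ conditioning set.
  P2: blocked at chain node Biomarker ∈ conditioning set.
  P3: blocked at chain node Dosage ∈ conditioning set.
{Biomarker, Dosage, Outcome} satisfies the backdoor criterion.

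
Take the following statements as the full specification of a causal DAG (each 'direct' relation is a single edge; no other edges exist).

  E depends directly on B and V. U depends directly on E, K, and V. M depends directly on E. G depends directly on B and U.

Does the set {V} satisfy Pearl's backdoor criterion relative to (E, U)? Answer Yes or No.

Yes

Backdoor paths from E to U (paths whose first edge points into E):
  P1: E <- B -> G <- U
  P2: E <- V -> U
Condition 1 (no descendant of E in the set): holds — descendants of E are {G, M, U}; none are in {V}.
Condition 2 (every backdoor path blocked by {V}):
  P1: blocked at collider G (neither it nor any descendant is in the conditioning set).
  P2: blocked at fork node V ∈ conditioning set.
{V} satisfies the backdoor criterion.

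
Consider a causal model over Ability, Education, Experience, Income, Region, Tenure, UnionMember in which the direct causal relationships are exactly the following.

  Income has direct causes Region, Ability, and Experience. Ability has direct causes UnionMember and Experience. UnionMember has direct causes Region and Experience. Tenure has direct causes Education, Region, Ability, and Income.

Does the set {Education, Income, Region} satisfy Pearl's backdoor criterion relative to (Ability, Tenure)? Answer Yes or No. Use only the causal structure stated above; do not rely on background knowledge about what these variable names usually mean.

Backdoor paths from Ability to Tenure (paths whose first edge points into Ability):
  P1: Ability <- Experience -> UnionMember <- Region -> Income -> Tenure
  P2: Ability <- Experience -> UnionMember <- Region -> Tenure
  P3: Ability <- Experience -> Income <- Region -> Tenure
  P4: Ability <- Experience -> Income -> Tenure
  P5: Ability <- UnionMember <- Region -> Income -> Tenure
  P6: Ability <- UnionMember <- Region -> Tenure
  P7: Ability <- UnionMember <- Experience -> Income <- Region -> Tenure
  P8: Ability <- UnionMember <- Experience -> Income -> Tenure
Condition 1 (no descendant of Ability in the set): FAILS — Income is a descendant of Ability.
Condition 2 (every backdoor path blocked by {Education, Income, Region}):
  P1: blocked at fork node Region ∈ conditioning set.
  P2: blocked at fork node Region ∈ conditioning set.
  P3: blocked at fork node Region ∈ conditioning set.
  P4: blocked at chain node Income ∈ conditioning set.
  P5: blocked at fork node Region ∈ conditioning set.
  P6: blocked at fork node Region ∈ conditioning set.
  P7: blocked at fork node Region ∈ conditioning set.
  P8: blocked at chain node Income ∈ conditioning set.
{Education, Income, Region} does not satisfy the backdoor criterion.

No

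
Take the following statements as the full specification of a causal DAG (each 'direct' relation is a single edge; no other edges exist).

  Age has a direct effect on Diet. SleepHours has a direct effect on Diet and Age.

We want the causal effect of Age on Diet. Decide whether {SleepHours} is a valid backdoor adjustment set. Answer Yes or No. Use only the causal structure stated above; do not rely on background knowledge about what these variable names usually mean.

Backdoor paths from Age to Diet (paths whose first edge points into Age):
  P1: Age <- SleepHours -> Diet
Condition 1 (no descendant of Age in the set): holds — descendants of Age are {Diet}; none are in {SleepHours}.
Condition 2 (every backdoor path blocked by {SleepHours}):
  P1: blocked at fork node SleepHours ∈ conditioning set.
{SleepHours} satisfies the backdoor criterion.

Yes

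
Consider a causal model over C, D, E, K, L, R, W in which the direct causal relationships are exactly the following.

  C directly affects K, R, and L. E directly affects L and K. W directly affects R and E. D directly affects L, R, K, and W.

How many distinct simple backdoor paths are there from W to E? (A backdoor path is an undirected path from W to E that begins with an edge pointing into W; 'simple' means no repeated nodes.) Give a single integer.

A backdoor path from W to E is any simple undirected path whose first edge points into W (i.e. leaves W via a parent).
Parents of W: {D}.
Enumerating:
  P1: W <- D -> R <- C -> K <- E
  P2: W <- D -> R <- C -> L <- E
  P3: W <- D -> K <- C -> L <- E
  P4: W <- D -> K <- E
  P5: W <- D -> L <- C -> K <- E
  P6: W <- D -> L <- E
That exhausts the simple backdoor paths. Count: 6.

6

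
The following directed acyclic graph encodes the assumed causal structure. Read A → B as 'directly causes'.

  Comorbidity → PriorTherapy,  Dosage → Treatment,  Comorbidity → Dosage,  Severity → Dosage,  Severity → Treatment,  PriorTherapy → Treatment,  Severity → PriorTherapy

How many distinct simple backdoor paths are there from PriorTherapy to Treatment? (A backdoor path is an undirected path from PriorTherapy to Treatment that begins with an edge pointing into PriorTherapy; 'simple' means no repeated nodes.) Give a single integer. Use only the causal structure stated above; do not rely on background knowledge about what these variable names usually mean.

A backdoor path from PriorTherapy to Treatment is any simple undirected path whose first edge points into PriorTherapy (i.e. leaves PriorTherapy via a parent).
Parents of PriorTherapy: {Comorbidity, Severity}.
Enumerating:
  P1: PriorTherapy <- Severity -> Dosage -> Treatment
  P2: PriorTherapy <- Severity -> Treatment
  P3: PriorTherapy <- Comorbidity -> Dosage <- Severity -> Treatment
  P4: PriorTherapy <- Comorbidity -> Dosage -> Treatment
That exhausts the simple backdoor paths. Count: 4.

4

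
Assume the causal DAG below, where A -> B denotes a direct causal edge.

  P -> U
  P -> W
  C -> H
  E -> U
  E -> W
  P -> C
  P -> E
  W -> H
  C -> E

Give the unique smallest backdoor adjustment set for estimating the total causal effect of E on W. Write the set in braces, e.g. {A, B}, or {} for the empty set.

{P}

Variables eligible for adjustment (non-descendants of E, excluding E and W): {C, P}.
Backdoor paths from E to W:
  P1: E <- P -> C -> H <- W
  P2: E <- P -> W
  P3: E <- C <- P -> W
  P4: E <- C -> H <- W
The empty set is not sufficient: P2 (E <- P -> W) has no collider blocking it and no conditioned non-collider, so it is open.
Try {P}:
  P1: blocked at fork node P ∈ conditioning set.
  P2: blocked at fork node P ∈ conditioning set.
  P3: blocked at fork node P ∈ conditioning set.
  P4: blocked at collider H (neither it nor any descendant is in the conditioning set).
{P} contains no descendant of E and blocks every backdoor path.
No other singleton works — e.g. {C} leaves P2 open — so {P} is the unique smallest valid adjustment set.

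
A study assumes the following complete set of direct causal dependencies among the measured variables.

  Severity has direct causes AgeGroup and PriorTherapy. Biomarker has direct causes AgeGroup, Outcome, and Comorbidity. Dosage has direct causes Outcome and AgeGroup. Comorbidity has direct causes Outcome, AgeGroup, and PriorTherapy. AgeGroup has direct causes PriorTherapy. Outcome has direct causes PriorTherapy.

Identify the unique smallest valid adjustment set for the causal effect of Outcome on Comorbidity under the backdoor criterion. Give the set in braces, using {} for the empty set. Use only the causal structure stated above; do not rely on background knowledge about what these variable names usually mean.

Variables eligible for adjustment (non-descendants of Outcome, excluding Outcome and Comorbidity): {AgeGroup, PriorTherapy, Severity}.
Backdoor paths from Outcome to Comorbidity:
  P1: Outcome <- PriorTherapy -> AgeGroup -> Comorbidity
  P2: Outcome <- PriorTherapy -> AgeGroup -> Biomarker <- Comorbidity
  P3: Outcome <- PriorTherapy -> Severity <- AgeGroup -> Comorbidity
  P4: Outcome <- PriorTherapy -> Severity <- AgeGroup -> Biomarker <- Comorbidity
  P5: Outcome <- PriorTherapy -> Comorbidity
The empty set is not sufficient: P1 (Outcome <- PriorTherapy -> AgeGroup -> Comorbidity) has no collider blocking it and no conditioned non-collider, so it is open.
Try {PriorTherapy}:
  P1: blocked at fork node PriorTherapy ∈ conditioning set.
  P2: blocked at fork node PriorTherapy ∈ conditioning set.
  P3: blocked at fork node PriorTherapy ∈ conditioning set.
  P4: blocked at fork node PriorTherapy ∈ conditioning set.
  P5: blocked at fork node PriorTherapy ∈ conditioning set.
{PriorTherapy} contains no descendant of Outcome and blocks every backdoor path.
No other singleton works — e.g. {AgeGroup} leaves P5 open — so {PriorTherapy} is the unique smallest valid adjustment set.

{PriorTherapy}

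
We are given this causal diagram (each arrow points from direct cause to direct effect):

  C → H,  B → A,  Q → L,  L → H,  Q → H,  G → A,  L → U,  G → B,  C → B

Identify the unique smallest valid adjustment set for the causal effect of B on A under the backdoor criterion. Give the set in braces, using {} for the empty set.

{G}

Variables eligible for adjustment (non-descendants of B, excluding B and A): {C, G, H, L, Q, U}.
Backdoor paths from B to A:
  P1: B <- G -> A
The empty set is not sufficient: P1 (B <- G -> A) has no collider blocking it and no conditioned non-collider, so it is open.
Try {G}:
  P1: blocked at fork node G ∈ conditioning set.
{G} contains no descendant of B and blocks every backdoor path.
No other singleton works — e.g. {Q} leaves P1 open — so {G} is the unique smallest valid adjustment set.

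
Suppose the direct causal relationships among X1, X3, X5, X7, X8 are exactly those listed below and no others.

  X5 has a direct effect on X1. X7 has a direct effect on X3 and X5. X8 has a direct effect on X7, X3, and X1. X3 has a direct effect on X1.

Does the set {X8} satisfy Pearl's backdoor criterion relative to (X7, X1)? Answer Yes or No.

Backdoor paths from X7 to X1 (paths whose first edge points into X7):
  P1: X7 <- X8 -> X3 -> X1
  P2: X7 <- X8 -> X1
Condition 1 (no descendant of X7 in the set): holds — descendants of X7 are {X1, X3, X5}; none are in {X8}.
Condition 2 (every backdoor path blocked by {X8}):
  P1: blocked at fork node X8 ∈ conditioning set.
  P2: blocked at fork node X8 ∈ conditioning set.
{X8} satisfies the backdoor criterion.

Yes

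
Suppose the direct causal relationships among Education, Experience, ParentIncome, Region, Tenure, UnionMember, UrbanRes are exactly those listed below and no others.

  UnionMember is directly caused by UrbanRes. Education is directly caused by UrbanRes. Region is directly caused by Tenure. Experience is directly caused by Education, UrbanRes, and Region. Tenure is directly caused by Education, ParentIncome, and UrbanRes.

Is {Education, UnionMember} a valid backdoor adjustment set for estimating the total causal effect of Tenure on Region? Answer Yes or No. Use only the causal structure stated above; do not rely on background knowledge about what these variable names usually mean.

Backdoor paths from Tenure to Region (paths whose first edge points into Tenure):
  P1: Tenure <- UrbanRes -> Education -> Experience <- Region
  P2: Tenure <- UrbanRes -> Experience <- Region
  P3: Tenure <- Education <- UrbanRes -> Experience <- Region
  P4: Tenure <- Education -> Experience <- Region
Condition 1 (no descendant of Tenure in the set): holds — descendants of Tenure are {Experience, Region}; none are in {Education, UnionMember}.
Condition 2 (every backdoor path blocked by {Education, UnionMember}):
  P1: blocked at chain node Education ∈ conditioning set.
  P2: blocked at collider Experience (neither it nor any descendant is in the conditioning set).
  P3: blocked at chain node Education ∈ conditioning set.
  P4: blocked at fork node Education ∈ conditioning set.
{Education, UnionMember} satisfies the backdoor criterion.

Yes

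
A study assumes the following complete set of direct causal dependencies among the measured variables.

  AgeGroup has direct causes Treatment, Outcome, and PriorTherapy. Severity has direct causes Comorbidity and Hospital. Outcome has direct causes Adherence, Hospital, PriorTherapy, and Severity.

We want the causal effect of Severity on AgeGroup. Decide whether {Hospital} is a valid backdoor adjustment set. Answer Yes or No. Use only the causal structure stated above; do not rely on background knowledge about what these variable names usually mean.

Yes

Backdoor paths from Severity to AgeGroup (paths whose first edge points into Severity):
  P1: Severity <- Hospital -> Outcome <- PriorTherapy -> AgeGroup
  P2: Severity <- Hospital -> Outcome -> AgeGroup
Condition 1 (no descendant of Severity in the set): holds — descendants of Severity are {AgeGroup, Outcome}; none are in {Hospital}.
Condition 2 (every backdoor path blocked by {Hospital}):
  P1: blocked at fork node Hospital ∈ conditioning set.
  P2: blocked at fork node Hospital ∈ conditioning set.
{Hospital} satisfies the backdoor criterion.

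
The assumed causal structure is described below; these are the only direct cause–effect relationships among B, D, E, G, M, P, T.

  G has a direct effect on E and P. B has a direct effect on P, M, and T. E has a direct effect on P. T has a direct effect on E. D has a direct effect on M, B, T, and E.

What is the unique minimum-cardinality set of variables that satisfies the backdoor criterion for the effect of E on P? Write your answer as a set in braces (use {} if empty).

{B, G}

Variables eligible for adjustment (non-descendants of E, excluding E and P): {B, D, G, M, T}.
Backdoor paths from E to P:
  P1: E <- D -> B -> P
  P2: E <- D -> T <- B -> P
  P3: E <- D -> M <- B -> P
  P4: E <- T <- D -> B -> P
  P5: E <- T <- D -> M <- B -> P
  P6: E <- T <- B -> P
  P7: E <- G -> P
The empty set is not sufficient: P1 (E <- D -> B -> P) has no collider blocking it and no conditioned non-collider, so it is open.
Try {B, G}:
  P1: blocked at chain node B ∈ conditioning set.
  P2: blocked at collider T (neither it nor any descendant is in the conditioning set).
  P3: blocked at collider M (neither it nor any descendant is in the conditioning set).
  P4: blocked at chain node B ∈ conditioning set.
  P5: blocked at collider M (neither it nor any descendant is in the conditioning set).
  P6: blocked at fork node B ∈ conditioning set.
  P7: blocked at fork node G ∈ conditioning set.
{B, G} contains no descendant of E and blocks every backdoor path.
Every element of {B, G} is needed (dropping B leaves P1 open; dropping G leaves P7 open), so no proper subset is valid.
Among all size-2 subsets of the eligible variables, only {B, G} blocks every backdoor path, so it is the unique smallest valid adjustment set.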